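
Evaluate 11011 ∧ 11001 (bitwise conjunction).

AND: 1 only when both bits are 1
  11011
& 11001
-------
  11001
Decimal: 27 & 25 = 25



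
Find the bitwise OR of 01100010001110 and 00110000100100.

OR: 1 when either bit is 1
  01100010001110
| 00110000100100
----------------
  01110010101110
Decimal: 6286 | 3108 = 7342



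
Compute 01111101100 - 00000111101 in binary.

Method 1 - Direct subtraction (column by column from the right: bit − bit − borrow-in; if negative, add 2 and borrow 1 from the next column):
borrow: 00001111110
        01111101100
-       00000111101
-------------------
        01110101111

Method 2 - Add two's complement:
Two's complement of 00000111101: invert → 11111000010, add 1 → 11111000011
  01111101100
+ 11111000011
-------------
 101110101111  (end carry out of the top bit = 1)
Discarding the end carry: 01110101111
Decimal check:
  01111101100 = 512 + 256 + 128 + 64 + 32 + 8 + 4 = 1004
  00000111101 = 32 + 16 + 8 + 4 + 1 = 61
  1004 - 61 = 943, and 01110101111 = 512 + 256 + 128 + 32 + 8 + 4 + 2 + 1 = 943 ✓



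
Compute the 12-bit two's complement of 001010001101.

Original: 001010001101
Step 1 - Invert all bits: 110101110010
Step 2 - Add 1: 110101110011
Verification: 001010001101 + 110101110011 = 1000000000000; discarding the end carry (carry out of the top bit) leaves the 12-bit value 000000000000, as required for x + (-x)



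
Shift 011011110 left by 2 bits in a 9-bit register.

Original: 011011110 (decimal 222)
Shift left by 2 positions
Append 2 zeros on the right and drop the 2 high bits that overflow the 9-bit width
Result: 101111000 (decimal 376)
Equivalent: 222 << 2 = 222 × 2^2 = 888, truncated to 9 bits = 376



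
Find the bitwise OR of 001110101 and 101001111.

OR: 1 when either bit is 1
  001110101
| 101001111
-----------
  101111111
Decimal: 117 | 335 = 383



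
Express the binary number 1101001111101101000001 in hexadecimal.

Group into 4-bit nibbles from right:
  0011 = 3
  0100 = 4
  1111 = F
  1011 = B
  0100 = 4
  0001 = 1
Result: 34FB41



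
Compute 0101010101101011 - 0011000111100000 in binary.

Method 1 - Direct subtraction (column by column from the right: bit − bit − borrow-in; if negative, add 2 and borrow 1 from the next column):
borrow: 0100011100000000
        0101010101101011
-       0011000111100000
------------------------
        0010001110001011

Method 2 - Add two's complement:
Two's complement of 0011000111100000: invert → 1100111000011111, add 1 → 1100111000100000
  0101010101101011
+ 1100111000100000
------------------
 10010001110001011  (end carry out of the top bit = 1)
Discarding the end carry: 0010001110001011
Decimal check:
  0101010101101011 = 16384 + 4096 + 1024 + 256 + 64 + 32 + 8 + 2 + 1 = 21867
  0011000111100000 = 8192 + 4096 + 256 + 128 + 64 + 32 = 12768
  21867 - 12768 = 9099, and 0010001110001011 = 8192 + 512 + 256 + 128 + 8 + 2 + 1 = 9099 ✓



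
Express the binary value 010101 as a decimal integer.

Sum of powers of 2 for each 1-bit:
2^0 + 2^2 + 2^4
= 1 + 4 + 16
= 21



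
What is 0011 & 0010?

AND: 1 only when both bits are 1
  0011
& 0010
------
  0010
Decimal: 3 & 2 = 2



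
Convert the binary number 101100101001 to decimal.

Sum of powers of 2 for each 1-bit:
2^0 + 2^3 + 2^5 + 2^8 + 2^9 + 2^11
= 1 + 8 + 32 + 256 + 512 + 2048
= 2857



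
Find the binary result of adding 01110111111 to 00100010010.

Add column by column from the right: bit + bit + carry-in; write the sum mod 2, carry 1 when the sum is 2 or 3.
carry:  11001111100
        01110111111
+       00100010010
-------------------
       010011010001
(the carry out of the leftmost column, 0, becomes the leading bit)
Decimal check:
  01110111111 = 512 + 256 + 128 + 32 + 16 + 8 + 4 + 2 + 1 = 959
  00100010010 = 256 + 16 + 2 = 274
  959 + 274 = 1233, and 010011010001 = 1024 + 128 + 64 + 16 + 1 = 1233 ✓



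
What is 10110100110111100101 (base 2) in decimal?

Sum of powers of 2 for each 1-bit:
2^0 + 2^2 + 2^5 + 2^6 + 2^7 + 2^8 + 2^10 + 2^11 + 2^14 + 2^16 + 2^17 + 2^19
= 1 + 4 + 32 + 64 + 128 + 256 + 1024 + 2048 + 16384 + 65536 + 131072 + 524288
= 740837



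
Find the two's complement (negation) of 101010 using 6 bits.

Original (sign bit 1, negative): 101010
Step 1 - Invert all bits: 010101
Step 2 - Add 1: 010110
Verification: 101010 + 010110 = 1000000; discarding the end carry (carry out of the top bit) leaves the 6-bit value 000000, as required for x + (-x)



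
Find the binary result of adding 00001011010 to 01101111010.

Add column by column from the right: bit + bit + carry-in; write the sum mod 2, carry 1 when the sum is 2 or 3.
carry:  00011110100
        00001011010
+       01101111010
-------------------
       001111010100
(the carry out of the leftmost column, 0, becomes the leading bit)
Decimal check:
  00001011010 = 64 + 16 + 8 + 2 = 90
  01101111010 = 512 + 256 + 64 + 32 + 16 + 8 + 2 = 890
  90 + 890 = 980, and 001111010100 = 512 + 256 + 128 + 64 + 16 + 4 = 980 ✓



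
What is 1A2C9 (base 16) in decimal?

Expand by place value (powers of 16):
Digit values: A = 10, C = 12
1A2C9 = 1 × 16^4 + 10 × 16^3 + 2 × 16^2 + 12 × 16^1 + 9 × 16^0
= 1 × 65536 + 10 × 4096 + 2 × 256 + 12 × 16 + 9 × 1
= 65536 + 40960 + 512 + 192 + 9
= 107209



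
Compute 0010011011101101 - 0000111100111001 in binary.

Method 1 - Direct subtraction (column by column from the right: bit − bit − borrow-in; if negative, add 2 and borrow 1 from the next column):
borrow: 0011111001100000
        0010011011101101
-       0000111100111001
------------------------
        0001011110110100

Method 2 - Add two's complement:
Two's complement of 0000111100111001: invert → 1111000011000110, add 1 → 1111000011000111
  0010011011101101
+ 1111000011000111
------------------
 10001011110110100  (end carry out of the top bit = 1)
Discarding the end carry: 0001011110110100
Decimal check:
  0010011011101101 = 8192 + 1024 + 512 + 128 + 64 + 32 + 8 + 4 + 1 = 9965
  0000111100111001 = 2048 + 1024 + 512 + 256 + 32 + 16 + 8 + 1 = 3897
  9965 - 3897 = 6068, and 0001011110110100 = 4096 + 1024 + 512 + 256 + 128 + 32 + 16 + 4 = 6068 ✓



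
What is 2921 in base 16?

Using repeated division by 16 (digits 10–15 are A–F):
2921 ÷ 16 = 182 remainder 9
182 ÷ 16 = 11 remainder 6
11 ÷ 16 = 0 remainder 11 (B)
Reading remainders bottom to top: B69



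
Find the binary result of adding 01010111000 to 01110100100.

Add column by column from the right: bit + bit + carry-in; write the sum mod 2, carry 1 when the sum is 2 or 3.
carry:  11101000000
        01010111000
+       01110100100
-------------------
       011001011100
(the carry out of the leftmost column, 0, becomes the leading bit)
Decimal check:
  01010111000 = 512 + 128 + 32 + 16 + 8 = 696
  01110100100 = 512 + 256 + 128 + 32 + 4 = 932
  696 + 932 = 1628, and 011001011100 = 1024 + 512 + 64 + 16 + 8 + 4 = 1628 ✓



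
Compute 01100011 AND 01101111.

AND: 1 only when both bits are 1
  01100011
& 01101111
----------
  01100011
Decimal: 99 & 111 = 99



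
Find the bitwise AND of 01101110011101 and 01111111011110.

AND: 1 only when both bits are 1
  01101110011101
& 01111111011110
----------------
  01101110011100
Decimal: 7069 & 8158 = 7068



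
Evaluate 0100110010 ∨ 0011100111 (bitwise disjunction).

OR: 1 when either bit is 1
  0100110010
| 0011100111
------------
  0111110111
Decimal: 306 | 231 = 503



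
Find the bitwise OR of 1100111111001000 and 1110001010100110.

OR: 1 when either bit is 1
  1100111111001000
| 1110001010100110
------------------
  1110111111101110
Decimal: 53192 | 58022 = 61422



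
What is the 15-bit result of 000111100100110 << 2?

Original: 000111100100110 (decimal 3878)
Shift left by 2 positions
Append 2 zeros on the right
Result: 011110010011000 (decimal 15512)
Equivalent: 3878 << 2 = 3878 × 2^2 = 15512



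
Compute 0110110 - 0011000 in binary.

Method 1 - Direct subtraction (column by column from the right: bit − bit − borrow-in; if negative, add 2 and borrow 1 from the next column):
borrow: 0110000
        0110110
-       0011000
---------------
        0011110

Method 2 - Add two's complement:
Two's complement of 0011000: invert → 1100111, add 1 → 1101000
  0110110
+ 1101000
---------
 10011110  (end carry out of the top bit = 1)
Discarding the end carry: 0011110
Decimal check:
  0110110 = 32 + 16 + 4 + 2 = 54
  0011000 = 16 + 8 = 24
  54 - 24 = 30, and 0011110 = 16 + 8 + 4 + 2 = 30 ✓



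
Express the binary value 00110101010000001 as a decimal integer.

Sum of powers of 2 for each 1-bit:
2^0 + 2^7 + 2^9 + 2^11 + 2^13 + 2^14
= 1 + 128 + 512 + 2048 + 8192 + 16384
= 27265



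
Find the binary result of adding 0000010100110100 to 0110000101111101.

Add column by column from the right: bit + bit + carry-in; write the sum mod 2, carry 1 when the sum is 2 or 3.
carry:  0000001011111000
        0000010100110100
+       0110000101111101
------------------------
       00110011010110001
(the carry out of the leftmost column, 0, becomes the leading bit)
Decimal check:
  0000010100110100 = 1024 + 256 + 32 + 16 + 4 = 1332
  0110000101111101 = 16384 + 8192 + 256 + 64 + 32 + 16 + 8 + 4 + 1 = 24957
  1332 + 24957 = 26289, and 00110011010110001 = 16384 + 8192 + 1024 + 512 + 128 + 32 + 16 + 1 = 26289 ✓



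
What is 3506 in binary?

Using repeated division by 2:
3506 ÷ 2 = 1753 remainder 0
1753 ÷ 2 = 876 remainder 1
876 ÷ 2 = 438 remainder 0
438 ÷ 2 = 219 remainder 0
219 ÷ 2 = 109 remainder 1
109 ÷ 2 = 54 remainder 1
54 ÷ 2 = 27 remainder 0
27 ÷ 2 = 13 remainder 1
13 ÷ 2 = 6 remainder 1
6 ÷ 2 = 3 remainder 0
3 ÷ 2 = 1 remainder 1
1 ÷ 2 = 0 remainder 1
Reading remainders bottom to top: 110110110010



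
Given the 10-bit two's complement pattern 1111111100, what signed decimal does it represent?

Binary: 1111111100
Sign bit: 1 (negative)
Invert: 0000000011
Add 1:  0000000100
Magnitude: 0000000100 = 4
Value: -4



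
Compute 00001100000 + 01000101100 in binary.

Add column by column from the right: bit + bit + carry-in; write the sum mod 2, carry 1 when the sum is 2 or 3.
carry:  00011000000
        00001100000
+       01000101100
-------------------
       001010001100
(the carry out of the leftmost column, 0, becomes the leading bit)
Decimal check:
  00001100000 = 64 + 32 = 96
  01000101100 = 512 + 32 + 8 + 4 = 556
  96 + 556 = 652, and 001010001100 = 512 + 128 + 8 + 4 = 652 ✓



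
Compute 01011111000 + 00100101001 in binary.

Add column by column from the right: bit + bit + carry-in; write the sum mod 2, carry 1 when the sum is 2 or 3.
carry:  11111110000
        01011111000
+       00100101001
-------------------
       010000100001
(the carry out of the leftmost column, 0, becomes the leading bit)
Decimal check:
  01011111000 = 512 + 128 + 64 + 32 + 16 + 8 = 760
  00100101001 = 256 + 32 + 8 + 1 = 297
  760 + 297 = 1057, and 010000100001 = 1024 + 32 + 1 = 1057 ✓



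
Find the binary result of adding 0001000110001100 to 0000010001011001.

Add column by column from the right: bit + bit + carry-in; write the sum mod 2, carry 1 when the sum is 2 or 3.
carry:  0000000000110000
        0001000110001100
+       0000010001011001
------------------------
       00001010111100101
(the carry out of the leftmost column, 0, becomes the leading bit)
Decimal check:
  0001000110001100 = 4096 + 256 + 128 + 8 + 4 = 4492
  0000010001011001 = 1024 + 64 + 16 + 8 + 1 = 1113
  4492 + 1113 = 5605, and 00001010111100101 = 4096 + 1024 + 256 + 128 + 64 + 32 + 4 + 1 = 5605 ✓



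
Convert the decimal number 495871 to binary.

Using repeated division by 2:
495871 ÷ 2 = 247935 remainder 1
247935 ÷ 2 = 123967 remainder 1
123967 ÷ 2 = 61983 remainder 1
61983 ÷ 2 = 30991 remainder 1
30991 ÷ 2 = 15495 remainder 1
15495 ÷ 2 = 7747 remainder 1
7747 ÷ 2 = 3873 remainder 1
3873 ÷ 2 = 1936 remainder 1
1936 ÷ 2 = 968 remainder 0
968 ÷ 2 = 484 remainder 0
484 ÷ 2 = 242 remainder 0
242 ÷ 2 = 121 remainder 0
121 ÷ 2 = 60 remainder 1
60 ÷ 2 = 30 remainder 0
30 ÷ 2 = 15 remainder 0
15 ÷ 2 = 7 remainder 1
7 ÷ 2 = 3 remainder 1
3 ÷ 2 = 1 remainder 1
1 ÷ 2 = 0 remainder 1
Reading remainders bottom to top: 1111001000011111111



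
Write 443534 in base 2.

Using repeated division by 2:
443534 ÷ 2 = 221767 remainder 0
221767 ÷ 2 = 110883 remainder 1
110883 ÷ 2 = 55441 remainder 1
55441 ÷ 2 = 27720 remainder 1
27720 ÷ 2 = 13860 remainder 0
13860 ÷ 2 = 6930 remainder 0
6930 ÷ 2 = 3465 remainder 0
3465 ÷ 2 = 1732 remainder 1
1732 ÷ 2 = 866 remainder 0
866 ÷ 2 = 433 remainder 0
433 ÷ 2 = 216 remainder 1
216 ÷ 2 = 108 remainder 0
108 ÷ 2 = 54 remainder 0
54 ÷ 2 = 27 remainder 0
27 ÷ 2 = 13 remainder 1
13 ÷ 2 = 6 remainder 1
6 ÷ 2 = 3 remainder 0
3 ÷ 2 = 1 remainder 1
1 ÷ 2 = 0 remainder 1
Reading remainders bottom to top: 1101100010010001110



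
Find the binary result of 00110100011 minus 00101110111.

Method 1 - Direct subtraction (column by column from the right: bit − bit − borrow-in; if negative, add 2 and borrow 1 from the next column):
borrow: 00011111000
        00110100011
-       00101110111
-------------------
        00000101100

Method 2 - Add two's complement:
Two's complement of 00101110111: invert → 11010001000, add 1 → 11010001001
  00110100011
+ 11010001001
-------------
 100000101100  (end carry out of the top bit = 1)
Discarding the end carry: 00000101100
Decimal check:
  00110100011 = 256 + 128 + 32 + 2 + 1 = 419
  00101110111 = 256 + 64 + 32 + 16 + 4 + 2 + 1 = 375
  419 - 375 = 44, and 00000101100 = 32 + 8 + 4 = 44 ✓



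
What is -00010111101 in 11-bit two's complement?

Original: 00010111101
Step 1 - Invert all bits: 11101000010
Step 2 - Add 1: 11101000011
Verification: 00010111101 + 11101000011 = 100000000000; discarding the end carry (carry out of the top bit) leaves the 11-bit value 00000000000, as required for x + (-x)



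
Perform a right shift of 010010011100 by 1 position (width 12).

Original: 010010011100 (decimal 1180)
Shift right by 1 position
Drop the 1 low bit; fill with zero on the left
Result: 001001001110 (decimal 590)
Equivalent: 1180 >> 1 = 1180 ÷ 2^1 = 590



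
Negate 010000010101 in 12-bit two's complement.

Original: 010000010101
Step 1 - Invert all bits: 101111101010
Step 2 - Add 1: 101111101011
Verification: 010000010101 + 101111101011 = 1000000000000; discarding the end carry (carry out of the top bit) leaves the 12-bit value 000000000000, as required for x + (-x)



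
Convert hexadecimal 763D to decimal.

Expand by place value (powers of 16):
Digit values: D = 13
763D = 7 × 16^3 + 6 × 16^2 + 3 × 16^1 + 13 × 16^0
= 7 × 4096 + 6 × 256 + 3 × 16 + 13 × 1
= 28672 + 1536 + 48 + 13
= 30269



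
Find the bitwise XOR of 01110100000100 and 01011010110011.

XOR: 1 when bits differ
  01110100000100
^ 01011010110011
----------------
  00101110110111
Decimal: 7428 ^ 5811 = 2999



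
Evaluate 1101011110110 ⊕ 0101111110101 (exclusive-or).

XOR: 1 when bits differ
  1101011110110
^ 0101111110101
---------------
  1000100000011
Decimal: 6902 ^ 3061 = 4355



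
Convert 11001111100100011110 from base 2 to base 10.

Sum of powers of 2 for each 1-bit:
2^1 + 2^2 + 2^3 + 2^4 + 2^8 + 2^11 + 2^12 + 2^13 + 2^14 + 2^15 + 2^18 + 2^19
= 2 + 4 + 8 + 16 + 256 + 2048 + 4096 + 8192 + 16384 + 32768 + 262144 + 524288
= 850206



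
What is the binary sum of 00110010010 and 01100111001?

Add column by column from the right: bit + bit + carry-in; write the sum mod 2, carry 1 when the sum is 2 or 3.
carry:  11001100000
        00110010010
+       01100111001
-------------------
       010011001011
(the carry out of the leftmost column, 0, becomes the leading bit)
Decimal check:
  00110010010 = 256 + 128 + 16 + 2 = 402
  01100111001 = 512 + 256 + 32 + 16 + 8 + 1 = 825
  402 + 825 = 1227, and 010011001011 = 1024 + 128 + 64 + 8 + 2 + 1 = 1227 ✓



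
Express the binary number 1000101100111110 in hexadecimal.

Group into 4-bit nibbles from right:
  1000 = 8
  1011 = B
  0011 = 3
  1110 = E
Result: 8B3E



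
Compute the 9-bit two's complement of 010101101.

Original: 010101101
Step 1 - Invert all bits: 101010010
Step 2 - Add 1: 101010011
Verification: 010101101 + 101010011 = 1000000000; discarding the end carry (carry out of the top bit) leaves the 9-bit value 000000000, as required for x + (-x)



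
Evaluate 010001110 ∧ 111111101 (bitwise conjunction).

AND: 1 only when both bits are 1
  010001110
& 111111101
-----------
  010001100
Decimal: 142 & 509 = 140



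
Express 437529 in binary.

Using repeated division by 2:
437529 ÷ 2 = 218764 remainder 1
218764 ÷ 2 = 109382 remainder 0
109382 ÷ 2 = 54691 remainder 0
54691 ÷ 2 = 27345 remainder 1
27345 ÷ 2 = 13672 remainder 1
13672 ÷ 2 = 6836 remainder 0
6836 ÷ 2 = 3418 remainder 0
3418 ÷ 2 = 1709 remainder 0
1709 ÷ 2 = 854 remainder 1
854 ÷ 2 = 427 remainder 0
427 ÷ 2 = 213 remainder 1
213 ÷ 2 = 106 remainder 1
106 ÷ 2 = 53 remainder 0
53 ÷ 2 = 26 remainder 1
26 ÷ 2 = 13 remainder 0
13 ÷ 2 = 6 remainder 1
6 ÷ 2 = 3 remainder 0
3 ÷ 2 = 1 remainder 1
1 ÷ 2 = 0 remainder 1
Reading remainders bottom to top: 1101010110100011001



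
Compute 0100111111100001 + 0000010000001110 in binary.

Add column by column from the right: bit + bit + carry-in; write the sum mod 2, carry 1 when the sum is 2 or 3.
carry:  0001100000000000
        0100111111100001
+       0000010000001110
------------------------
       00101001111101111
(the carry out of the leftmost column, 0, becomes the leading bit)
Decimal check:
  0100111111100001 = 16384 + 2048 + 1024 + 512 + 256 + 128 + 64 + 32 + 1 = 20449
  0000010000001110 = 1024 + 8 + 4 + 2 = 1038
  20449 + 1038 = 21487, and 00101001111101111 = 16384 + 4096 + 512 + 256 + 128 + 64 + 32 + 8 + 4 + 2 + 1 = 21487 ✓



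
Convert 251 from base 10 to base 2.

Using repeated division by 2:
251 ÷ 2 = 125 remainder 1
125 ÷ 2 = 62 remainder 1
62 ÷ 2 = 31 remainder 0
31 ÷ 2 = 15 remainder 1
15 ÷ 2 = 7 remainder 1
7 ÷ 2 = 3 remainder 1
3 ÷ 2 = 1 remainder 1
1 ÷ 2 = 0 remainder 1
Reading remainders bottom to top: 11111011



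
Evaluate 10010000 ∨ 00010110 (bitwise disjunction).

OR: 1 when either bit is 1
  10010000
| 00010110
----------
  10010110
Decimal: 144 | 22 = 150



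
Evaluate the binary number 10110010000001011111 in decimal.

Sum of powers of 2 for each 1-bit:
2^0 + 2^1 + 2^2 + 2^3 + 2^4 + 2^6 + 2^13 + 2^16 + 2^17 + 2^19
= 1 + 2 + 4 + 8 + 16 + 64 + 8192 + 65536 + 131072 + 524288
= 729183



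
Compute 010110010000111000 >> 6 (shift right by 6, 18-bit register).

Original: 010110010000111000 (decimal 91192)
Shift right by 6 positions
Drop the 6 low bits; fill with zeros on the left
Result: 000000010110010000 (decimal 1424)
Equivalent: 91192 >> 6 = 91192 ÷ 2^6 = 1424



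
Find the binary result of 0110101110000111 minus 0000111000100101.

Method 1 - Direct subtraction (column by column from the right: bit − bit − borrow-in; if negative, add 2 and borrow 1 from the next column):
borrow: 0011100011000000
        0110101110000111
-       0000111000100101
------------------------
        0101110101100010

Method 2 - Add two's complement:
Two's complement of 0000111000100101: invert → 1111000111011010, add 1 → 1111000111011011
  0110101110000111
+ 1111000111011011
------------------
 10101110101100010  (end carry out of the top bit = 1)
Discarding the end carry: 0101110101100010
Decimal check:
  0110101110000111 = 16384 + 8192 + 2048 + 512 + 256 + 128 + 4 + 2 + 1 = 27527
  0000111000100101 = 2048 + 1024 + 512 + 32 + 4 + 1 = 3621
  27527 - 3621 = 23906, and 0101110101100010 = 16384 + 4096 + 2048 + 1024 + 256 + 64 + 32 + 2 = 23906 ✓



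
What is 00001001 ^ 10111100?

XOR: 1 when bits differ
  00001001
^ 10111100
----------
  10110101
Decimal: 9 ^ 188 = 181



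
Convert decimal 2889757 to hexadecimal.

Using repeated division by 16 (digits 10–15 are A–F):
2889757 ÷ 16 = 180609 remainder 13 (D)
180609 ÷ 16 = 11288 remainder 1
11288 ÷ 16 = 705 remainder 8
705 ÷ 16 = 44 remainder 1
44 ÷ 16 = 2 remainder 12 (C)
2 ÷ 16 = 0 remainder 2
Reading remainders bottom to top: 2C181D



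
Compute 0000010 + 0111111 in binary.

Add column by column from the right: bit + bit + carry-in; write the sum mod 2, carry 1 when the sum is 2 or 3.
carry:  1111100
        0000010
+       0111111
---------------
       01000001
(the carry out of the leftmost column, 0, becomes the leading bit)
Decimal check:
  0000010 = 2
  0111111 = 32 + 16 + 8 + 4 + 2 + 1 = 63
  2 + 63 = 65, and 01000001 = 64 + 1 = 65 ✓



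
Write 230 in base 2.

Using repeated division by 2:
230 ÷ 2 = 115 remainder 0
115 ÷ 2 = 57 remainder 1
57 ÷ 2 = 28 remainder 1
28 ÷ 2 = 14 remainder 0
14 ÷ 2 = 7 remainder 0
7 ÷ 2 = 3 remainder 1
3 ÷ 2 = 1 remainder 1
1 ÷ 2 = 0 remainder 1
Reading remainders bottom to top: 11100110



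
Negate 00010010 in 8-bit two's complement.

Original: 00010010
Step 1 - Invert all bits: 11101101
Step 2 - Add 1: 11101110
Verification: 00010010 + 11101110 = 100000000; discarding the end carry (carry out of the top bit) leaves the 8-bit value 00000000, as required for x + (-x)



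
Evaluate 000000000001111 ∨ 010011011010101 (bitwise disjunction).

OR: 1 when either bit is 1
  000000000001111
| 010011011010101
-----------------
  010011011011111
Decimal: 15 | 9941 = 9951



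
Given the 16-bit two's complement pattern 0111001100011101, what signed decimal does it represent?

Binary: 0111001100011101
Sign bit: 0 (non-negative)
Read directly as an unsigned value:
0111001100011101 = 16384 + 8192 + 4096 + 512 + 256 + 16 + 8 + 4 + 1 = 29469
Value: 29469



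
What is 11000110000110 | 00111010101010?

OR: 1 when either bit is 1
  11000110000110
| 00111010101010
----------------
  11111110101110
Decimal: 12678 | 3754 = 16302



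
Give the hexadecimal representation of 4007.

Using repeated division by 16 (digits 10–15 are A–F):
4007 ÷ 16 = 250 remainder 7
250 ÷ 16 = 15 remainder 10 (A)
15 ÷ 16 = 0 remainder 15 (F)
Reading remainders bottom to top: FA7



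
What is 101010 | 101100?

OR: 1 when either bit is 1
  101010
| 101100
--------
  101110
Decimal: 42 | 44 = 46



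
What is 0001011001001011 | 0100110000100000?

OR: 1 when either bit is 1
  0001011001001011
| 0100110000100000
------------------
  0101111001101011
Decimal: 5707 | 19488 = 24171



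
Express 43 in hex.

Using repeated division by 16 (digits 10–15 are A–F):
43 ÷ 16 = 2 remainder 11 (B)
2 ÷ 16 = 0 remainder 2
Reading remainders bottom to top: 2B



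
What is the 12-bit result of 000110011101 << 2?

Original: 000110011101 (decimal 413)
Shift left by 2 positions
Append 2 zeros on the right
Result: 011001110100 (decimal 1652)
Equivalent: 413 << 2 = 413 × 2^2 = 1652



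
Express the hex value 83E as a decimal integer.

Expand by place value (powers of 16):
Digit values: E = 14
83E = 8 × 16^2 + 3 × 16^1 + 14 × 16^0
= 8 × 256 + 3 × 16 + 14 × 1
= 2048 + 48 + 14
= 2110



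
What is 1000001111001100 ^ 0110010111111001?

XOR: 1 when bits differ
  1000001111001100
^ 0110010111111001
------------------
  1110011000110101
Decimal: 33740 ^ 26105 = 58933



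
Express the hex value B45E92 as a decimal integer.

Expand by place value (powers of 16):
Digit values: B = 11, E = 14
B45E92 = 11 × 16^5 + 4 × 16^4 + 5 × 16^3 + 14 × 16^2 + 9 × 16^1 + 2 × 16^0
= 11 × 1048576 + 4 × 65536 + 5 × 4096 + 14 × 256 + 9 × 16 + 2 × 1
= 11534336 + 262144 + 20480 + 3584 + 144 + 2
= 11820690



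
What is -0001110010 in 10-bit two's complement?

Original: 0001110010
Step 1 - Invert all bits: 1110001101
Step 2 - Add 1: 1110001110
Verification: 0001110010 + 1110001110 = 10000000000; discarding the end carry (carry out of the top bit) leaves the 10-bit value 0000000000, as required for x + (-x)



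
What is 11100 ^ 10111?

XOR: 1 when bits differ
  11100
^ 10111
-------
  01011
Decimal: 28 ^ 23 = 11



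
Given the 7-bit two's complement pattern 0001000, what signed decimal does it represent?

Binary: 0001000
Sign bit: 0 (non-negative)
Read directly as an unsigned value:
0001000 = 8
Value: 8



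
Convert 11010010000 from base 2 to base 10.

Sum of powers of 2 for each 1-bit:
2^4 + 2^7 + 2^9 + 2^10
= 16 + 128 + 512 + 1024
= 1680



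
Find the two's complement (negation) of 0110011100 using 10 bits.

Original: 0110011100
Step 1 - Invert all bits: 1001100011
Step 2 - Add 1: 1001100100
Verification: 0110011100 + 1001100100 = 10000000000; discarding the end carry (carry out of the top bit) leaves the 10-bit value 0000000000, as required for x + (-x)



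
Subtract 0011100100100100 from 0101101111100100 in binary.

Method 1 - Direct subtraction (column by column from the right: bit − bit − borrow-in; if negative, add 2 and borrow 1 from the next column):
borrow: 0100000000000000
        0101101111100100
-       0011100100100100
------------------------
        0010001011000000

Method 2 - Add two's complement:
Two's complement of 0011100100100100: invert → 1100011011011011, add 1 → 1100011011011100
  0101101111100100
+ 1100011011011100
------------------
 10010001011000000  (end carry out of the top bit = 1)
Discarding the end carry: 0010001011000000
Decimal check:
  0101101111100100 = 16384 + 4096 + 2048 + 512 + 256 + 128 + 64 + 32 + 4 = 23524
  0011100100100100 = 8192 + 4096 + 2048 + 256 + 32 + 4 = 14628
  23524 - 14628 = 8896, and 0010001011000000 = 8192 + 512 + 128 + 64 = 8896 ✓



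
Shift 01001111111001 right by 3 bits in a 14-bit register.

Original: 01001111111001 (decimal 5113)
Shift right by 3 positions
Drop the 3 low bits; fill with zeros on the left
Result: 00001001111111 (decimal 639)
Equivalent: 5113 >> 3 = 5113 ÷ 2^3 = 639



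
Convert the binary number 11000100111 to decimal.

Sum of powers of 2 for each 1-bit:
2^0 + 2^1 + 2^2 + 2^5 + 2^9 + 2^10
= 1 + 2 + 4 + 32 + 512 + 1024
= 1575



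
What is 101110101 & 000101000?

AND: 1 only when both bits are 1
  101110101
& 000101000
-----------
  000100000
Decimal: 373 & 40 = 32



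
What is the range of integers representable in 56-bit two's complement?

For 56-bit two's complement:
Minimum: -2^55 = -36028797018963968
Maximum: 2^55 - 1 = 36028797018963967



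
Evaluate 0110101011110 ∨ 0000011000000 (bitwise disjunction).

OR: 1 when either bit is 1
  0110101011110
| 0000011000000
---------------
  0110111011110
Decimal: 3422 | 192 = 3550



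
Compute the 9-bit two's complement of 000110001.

Original: 000110001
Step 1 - Invert all bits: 111001110
Step 2 - Add 1: 111001111
Verification: 000110001 + 111001111 = 1000000000; discarding the end carry (carry out of the top bit) leaves the 9-bit value 000000000, as required for x + (-x)



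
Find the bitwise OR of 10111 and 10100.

OR: 1 when either bit is 1
  10111
| 10100
-------
  10111
Decimal: 23 | 20 = 23



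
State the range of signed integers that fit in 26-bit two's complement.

For 26-bit two's complement:
Minimum: -2^25 = -33554432
Maximum: 2^25 - 1 = 33554431



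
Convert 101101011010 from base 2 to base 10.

Sum of powers of 2 for each 1-bit:
2^1 + 2^3 + 2^4 + 2^6 + 2^8 + 2^9 + 2^11
= 2 + 8 + 16 + 64 + 256 + 512 + 2048
= 2906



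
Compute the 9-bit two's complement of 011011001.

Original: 011011001
Step 1 - Invert all bits: 100100110
Step 2 - Add 1: 100100111
Verification: 011011001 + 100100111 = 1000000000; discarding the end carry (carry out of the top bit) leaves the 9-bit value 000000000, as required for x + (-x)



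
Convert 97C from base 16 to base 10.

Expand by place value (powers of 16):
Digit values: C = 12
97C = 9 × 16^2 + 7 × 16^1 + 12 × 16^0
= 9 × 256 + 7 × 16 + 12 × 1
= 2304 + 112 + 12
= 2428



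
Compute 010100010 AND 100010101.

AND: 1 only when both bits are 1
  010100010
& 100010101
-----------
  000000000
Decimal: 162 & 277 = 0



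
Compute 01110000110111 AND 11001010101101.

AND: 1 only when both bits are 1
  01110000110111
& 11001010101101
----------------
  01000000100101
Decimal: 7223 & 12973 = 4133



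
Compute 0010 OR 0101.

OR: 1 when either bit is 1
  0010
| 0101
------
  0111
Decimal: 2 | 5 = 7



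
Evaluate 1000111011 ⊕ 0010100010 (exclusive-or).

XOR: 1 when bits differ
  1000111011
^ 0010100010
------------
  1010011001
Decimal: 571 ^ 162 = 665



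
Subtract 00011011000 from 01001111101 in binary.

Method 1 - Direct subtraction (column by column from the right: bit − bit − borrow-in; if negative, add 2 and borrow 1 from the next column):
borrow: 01100000000
        01001111101
-       00011011000
-------------------
        00110100101

Method 2 - Add two's complement:
Two's complement of 00011011000: invert → 11100100111, add 1 → 11100101000
  01001111101
+ 11100101000
-------------
 100110100101  (end carry out of the top bit = 1)
Discarding the end carry: 00110100101
Decimal check:
  01001111101 = 512 + 64 + 32 + 16 + 8 + 4 + 1 = 637
  00011011000 = 128 + 64 + 16 + 8 = 216
  637 - 216 = 421, and 00110100101 = 256 + 128 + 32 + 4 + 1 = 421 ✓



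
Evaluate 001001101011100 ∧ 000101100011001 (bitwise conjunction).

AND: 1 only when both bits are 1
  001001101011100
& 000101100011001
-----------------
  000001100011000
Decimal: 4956 & 2841 = 792



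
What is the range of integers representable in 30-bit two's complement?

For 30-bit two's complement:
Minimum: -2^29 = -536870912
Maximum: 2^29 - 1 = 536870911



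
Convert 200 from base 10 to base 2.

Using repeated division by 2:
200 ÷ 2 = 100 remainder 0
100 ÷ 2 = 50 remainder 0
50 ÷ 2 = 25 remainder 0
25 ÷ 2 = 12 remainder 1
12 ÷ 2 = 6 remainder 0
6 ÷ 2 = 3 remainder 0
3 ÷ 2 = 1 remainder 1
1 ÷ 2 = 0 remainder 1
Reading remainders bottom to top: 11001000



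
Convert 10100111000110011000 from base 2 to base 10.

Sum of powers of 2 for each 1-bit:
2^3 + 2^4 + 2^7 + 2^8 + 2^12 + 2^13 + 2^14 + 2^17 + 2^19
= 8 + 16 + 128 + 256 + 4096 + 8192 + 16384 + 131072 + 524288
= 684440



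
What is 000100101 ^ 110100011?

XOR: 1 when bits differ
  000100101
^ 110100011
-----------
  110000110
Decimal: 37 ^ 419 = 390



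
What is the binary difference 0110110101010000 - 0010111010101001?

Method 1 - Direct subtraction (column by column from the right: bit − bit − borrow-in; if negative, add 2 and borrow 1 from the next column):
borrow: 0111110101011110
        0110110101010000
-       0010111010101001
------------------------
        0011111010100111

Method 2 - Add two's complement:
Two's complement of 0010111010101001: invert → 1101000101010110, add 1 → 1101000101010111
  0110110101010000
+ 1101000101010111
------------------
 10011111010100111  (end carry out of the top bit = 1)
Discarding the end carry: 0011111010100111
Decimal check:
  0110110101010000 = 16384 + 8192 + 2048 + 1024 + 256 + 64 + 16 = 27984
  0010111010101001 = 8192 + 2048 + 1024 + 512 + 128 + 32 + 8 + 1 = 11945
  27984 - 11945 = 16039, and 0011111010100111 = 8192 + 4096 + 2048 + 1024 + 512 + 128 + 32 + 4 + 2 + 1 = 16039 ✓



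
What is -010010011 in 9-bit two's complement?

Original: 010010011
Step 1 - Invert all bits: 101101100
Step 2 - Add 1: 101101101
Verification: 010010011 + 101101101 = 1000000000; discarding the end carry (carry out of the top bit) leaves the 9-bit value 000000000, as required for x + (-x)



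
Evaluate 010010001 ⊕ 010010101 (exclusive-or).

XOR: 1 when bits differ
  010010001
^ 010010101
-----------
  000000100
Decimal: 145 ^ 149 = 4



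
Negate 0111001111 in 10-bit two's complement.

Original: 0111001111
Step 1 - Invert all bits: 1000110000
Step 2 - Add 1: 1000110001
Verification: 0111001111 + 1000110001 = 10000000000; discarding the end carry (carry out of the top bit) leaves the 10-bit value 0000000000, as required for x + (-x)



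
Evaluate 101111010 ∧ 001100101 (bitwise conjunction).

AND: 1 only when both bits are 1
  101111010
& 001100101
-----------
  001100000
Decimal: 378 & 101 = 96



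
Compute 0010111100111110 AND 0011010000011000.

AND: 1 only when both bits are 1
  0010111100111110
& 0011010000011000
------------------
  0010010000011000
Decimal: 12094 & 13336 = 9240



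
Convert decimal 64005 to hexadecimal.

Using repeated division by 16 (digits 10–15 are A–F):
64005 ÷ 16 = 4000 remainder 5
4000 ÷ 16 = 250 remainder 0
250 ÷ 16 = 15 remainder 10 (A)
15 ÷ 16 = 0 remainder 15 (F)
Reading remainders bottom to top: FA05



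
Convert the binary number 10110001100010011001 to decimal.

Sum of powers of 2 for each 1-bit:
2^0 + 2^3 + 2^4 + 2^7 + 2^11 + 2^12 + 2^16 + 2^17 + 2^19
= 1 + 8 + 16 + 128 + 2048 + 4096 + 65536 + 131072 + 524288
= 727193



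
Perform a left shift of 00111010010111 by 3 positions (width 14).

Original: 00111010010111 (decimal 3735)
Shift left by 3 positions
Append 3 zeros on the right and drop the 3 high bits that overflow the 14-bit width
Result: 11010010111000 (decimal 13496)
Equivalent: 3735 << 3 = 3735 × 2^3 = 29880, truncated to 14 bits = 13496



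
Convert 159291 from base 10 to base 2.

Using repeated division by 2:
159291 ÷ 2 = 79645 remainder 1
79645 ÷ 2 = 39822 remainder 1
39822 ÷ 2 = 19911 remainder 0
19911 ÷ 2 = 9955 remainder 1
9955 ÷ 2 = 4977 remainder 1
4977 ÷ 2 = 2488 remainder 1
2488 ÷ 2 = 1244 remainder 0
1244 ÷ 2 = 622 remainder 0
622 ÷ 2 = 311 remainder 0
311 ÷ 2 = 155 remainder 1
155 ÷ 2 = 77 remainder 1
77 ÷ 2 = 38 remainder 1
38 ÷ 2 = 19 remainder 0
19 ÷ 2 = 9 remainder 1
9 ÷ 2 = 4 remainder 1
4 ÷ 2 = 2 remainder 0
2 ÷ 2 = 1 remainder 0
1 ÷ 2 = 0 remainder 1
Reading remainders bottom to top: 100110111000111011



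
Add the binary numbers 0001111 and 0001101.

Add column by column from the right: bit + bit + carry-in; write the sum mod 2, carry 1 when the sum is 2 or 3.
carry:  0011110
        0001111
+       0001101
---------------
       00011100
(the carry out of the leftmost column, 0, becomes the leading bit)
Decimal check:
  0001111 = 8 + 4 + 2 + 1 = 15
  0001101 = 8 + 4 + 1 = 13
  15 + 13 = 28, and 00011100 = 16 + 8 + 4 = 28 ✓



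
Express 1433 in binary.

Using repeated division by 2:
1433 ÷ 2 = 716 remainder 1
716 ÷ 2 = 358 remainder 0
358 ÷ 2 = 179 remainder 0
179 ÷ 2 = 89 remainder 1
89 ÷ 2 = 44 remainder 1
44 ÷ 2 = 22 remainder 0
22 ÷ 2 = 11 remainder 0
11 ÷ 2 = 5 remainder 1
5 ÷ 2 = 2 remainder 1
2 ÷ 2 = 1 remainder 0
1 ÷ 2 = 0 remainder 1
Reading remainders bottom to top: 10110011001



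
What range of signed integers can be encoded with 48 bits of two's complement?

For 48-bit two's complement:
Minimum: -2^47 = -140737488355328
Maximum: 2^47 - 1 = 140737488355327



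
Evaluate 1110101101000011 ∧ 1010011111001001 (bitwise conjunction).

AND: 1 only when both bits are 1
  1110101101000011
& 1010011111001001
------------------
  1010001101000001
Decimal: 60227 & 42953 = 41793



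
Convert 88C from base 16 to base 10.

Expand by place value (powers of 16):
Digit values: C = 12
88C = 8 × 16^2 + 8 × 16^1 + 12 × 16^0
= 8 × 256 + 8 × 16 + 12 × 1
= 2048 + 128 + 12
= 2188



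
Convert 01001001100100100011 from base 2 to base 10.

Sum of powers of 2 for each 1-bit:
2^0 + 2^1 + 2^5 + 2^8 + 2^11 + 2^12 + 2^15 + 2^18
= 1 + 2 + 32 + 256 + 2048 + 4096 + 32768 + 262144
= 301347



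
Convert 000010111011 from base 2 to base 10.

Sum of powers of 2 for each 1-bit:
2^0 + 2^1 + 2^3 + 2^4 + 2^5 + 2^7
= 1 + 2 + 8 + 16 + 32 + 128
= 187



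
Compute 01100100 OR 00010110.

OR: 1 when either bit is 1
  01100100
| 00010110
----------
  01110110
Decimal: 100 | 22 = 118



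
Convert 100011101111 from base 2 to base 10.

Sum of powers of 2 for each 1-bit:
2^0 + 2^1 + 2^2 + 2^3 + 2^5 + 2^6 + 2^7 + 2^11
= 1 + 2 + 4 + 8 + 32 + 64 + 128 + 2048
= 2287



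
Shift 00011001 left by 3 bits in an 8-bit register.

Original: 00011001 (decimal 25)
Shift left by 3 positions
Append 3 zeros on the right
Result: 11001000 (decimal 200)
Equivalent: 25 << 3 = 25 × 2^3 = 200



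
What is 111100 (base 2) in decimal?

Sum of powers of 2 for each 1-bit:
2^2 + 2^3 + 2^4 + 2^5
= 4 + 8 + 16 + 32
= 60



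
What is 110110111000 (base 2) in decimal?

Sum of powers of 2 for each 1-bit:
2^3 + 2^4 + 2^5 + 2^7 + 2^8 + 2^10 + 2^11
= 8 + 16 + 32 + 128 + 256 + 1024 + 2048
= 3512



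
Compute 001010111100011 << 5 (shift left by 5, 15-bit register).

Original: 001010111100011 (decimal 5603)
Shift left by 5 positions
Append 5 zeros on the right and drop the 5 high bits that overflow the 15-bit width
Result: 011110001100000 (decimal 15456)
Equivalent: 5603 << 5 = 5603 × 2^5 = 179296, truncated to 15 bits = 15456



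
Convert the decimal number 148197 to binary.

Using repeated division by 2:
148197 ÷ 2 = 74098 remainder 1
74098 ÷ 2 = 37049 remainder 0
37049 ÷ 2 = 18524 remainder 1
18524 ÷ 2 = 9262 remainder 0
9262 ÷ 2 = 4631 remainder 0
4631 ÷ 2 = 2315 remainder 1
2315 ÷ 2 = 1157 remainder 1
1157 ÷ 2 = 578 remainder 1
578 ÷ 2 = 289 remainder 0
289 ÷ 2 = 144 remainder 1
144 ÷ 2 = 72 remainder 0
72 ÷ 2 = 36 remainder 0
36 ÷ 2 = 18 remainder 0
18 ÷ 2 = 9 remainder 0
9 ÷ 2 = 4 remainder 1
4 ÷ 2 = 2 remainder 0
2 ÷ 2 = 1 remainder 0
1 ÷ 2 = 0 remainder 1
Reading remainders bottom to top: 100100001011100101



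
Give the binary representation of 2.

Using repeated division by 2:
2 ÷ 2 = 1 remainder 0
1 ÷ 2 = 0 remainder 1
Reading remainders bottom to top: 10



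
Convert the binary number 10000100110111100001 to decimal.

Sum of powers of 2 for each 1-bit:
2^0 + 2^5 + 2^6 + 2^7 + 2^8 + 2^10 + 2^11 + 2^14 + 2^19
= 1 + 32 + 64 + 128 + 256 + 1024 + 2048 + 16384 + 524288
= 544225



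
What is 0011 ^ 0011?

XOR: 1 when bits differ
  0011
^ 0011
------
  0000
Decimal: 3 ^ 3 = 0



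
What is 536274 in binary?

Using repeated division by 2:
536274 ÷ 2 = 268137 remainder 0
268137 ÷ 2 = 134068 remainder 1
134068 ÷ 2 = 67034 remainder 0
67034 ÷ 2 = 33517 remainder 0
33517 ÷ 2 = 16758 remainder 1
16758 ÷ 2 = 8379 remainder 0
8379 ÷ 2 = 4189 remainder 1
4189 ÷ 2 = 2094 remainder 1
2094 ÷ 2 = 1047 remainder 0
1047 ÷ 2 = 523 remainder 1
523 ÷ 2 = 261 remainder 1
261 ÷ 2 = 130 remainder 1
130 ÷ 2 = 65 remainder 0
65 ÷ 2 = 32 remainder 1
32 ÷ 2 = 16 remainder 0
16 ÷ 2 = 8 remainder 0
8 ÷ 2 = 4 remainder 0
4 ÷ 2 = 2 remainder 0
2 ÷ 2 = 1 remainder 0
1 ÷ 2 = 0 remainder 1
Reading remainders bottom to top: 10000010111011010010



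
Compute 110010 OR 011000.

OR: 1 when either bit is 1
  110010
| 011000
--------
  111010
Decimal: 50 | 24 = 58



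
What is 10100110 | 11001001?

OR: 1 when either bit is 1
  10100110
| 11001001
----------
  11101111
Decimal: 166 | 201 = 239



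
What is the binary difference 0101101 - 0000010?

Method 1 - Direct subtraction (column by column from the right: bit − bit − borrow-in; if negative, add 2 and borrow 1 from the next column):
borrow: 0000100
        0101101
-       0000010
---------------
        0101011

Method 2 - Add two's complement:
Two's complement of 0000010: invert → 1111101, add 1 → 1111110
  0101101
+ 1111110
---------
 10101011  (end carry out of the top bit = 1)
Discarding the end carry: 0101011
Decimal check:
  0101101 = 32 + 8 + 4 + 1 = 45
  0000010 = 2
  45 - 2 = 43, and 0101011 = 32 + 8 + 2 + 1 = 43 ✓



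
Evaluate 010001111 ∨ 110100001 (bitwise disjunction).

OR: 1 when either bit is 1
  010001111
| 110100001
-----------
  110101111
Decimal: 143 | 417 = 431



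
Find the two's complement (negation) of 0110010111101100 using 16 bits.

Original: 0110010111101100
Step 1 - Invert all bits: 1001101000010011
Step 2 - Add 1: 1001101000010100
Verification: 0110010111101100 + 1001101000010100 = 10000000000000000; discarding the end carry (carry out of the top bit) leaves the 16-bit value 0000000000000000, as required for x + (-x)

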